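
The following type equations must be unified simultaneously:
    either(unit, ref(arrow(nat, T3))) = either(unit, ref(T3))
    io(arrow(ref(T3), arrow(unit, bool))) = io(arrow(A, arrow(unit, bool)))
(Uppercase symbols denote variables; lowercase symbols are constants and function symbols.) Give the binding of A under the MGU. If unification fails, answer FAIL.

FAIL

Decompose either/2: unit = unit,  ref(arrow(nat, T3)) = ref(T3).
Delete trivial equation unit = unit.
Decompose ref/1: arrow(nat, T3) = T3.
Occurs check fails: T3 occurs in arrow(nat, T3); the equation T3 = arrow(nat, T3) has no finite solution.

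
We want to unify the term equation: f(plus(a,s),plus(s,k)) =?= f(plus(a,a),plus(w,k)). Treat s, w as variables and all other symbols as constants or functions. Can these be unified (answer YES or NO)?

YES

Decompose f/2: plus(a,s) =?= plus(a,a),  plus(s,k) =?= plus(w,k).
Decompose plus/2: a =?= a,  s =?= a.
Delete trivial equation a =?= a.
Bind s := a; substituting into the remaining equation gives: plus(a,k) =?= plus(w,k).
Decompose plus/2: a =?= w,  k =?= k.
Bind w := a; no other remaining equation mentions w.
Delete trivial equation k =?= k.
No equations remain and no clash or occurs-check failure arose, so a unifier exists.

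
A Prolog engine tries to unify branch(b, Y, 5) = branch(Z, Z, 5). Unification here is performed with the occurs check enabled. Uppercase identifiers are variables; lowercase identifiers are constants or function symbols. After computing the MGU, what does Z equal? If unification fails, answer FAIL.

b

Decompose branch/3: b = Z,  Y = Z,  5 = 5.
Bind Z := b; substituting into the one remaining equation that mentions Z gives: Y = b.
Bind Y := b; no other remaining equation mentions Y.
Delete trivial equation 5 = 5.
MGU = { Z ↦ b, Y ↦ b }, so Z ↦ b.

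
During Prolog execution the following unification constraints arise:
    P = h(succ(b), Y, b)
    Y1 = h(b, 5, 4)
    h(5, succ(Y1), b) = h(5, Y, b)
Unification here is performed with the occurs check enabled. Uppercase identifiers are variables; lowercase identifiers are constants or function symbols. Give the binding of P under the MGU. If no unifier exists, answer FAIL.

h(succ(b), succ(h(b, 5, 4)), b)

Bind P := h(succ(b), Y, b); no other remaining equation mentions P.
Bind Y1 := h(b, 5, 4); substituting into the remaining equation gives: h(5, succ(h(b, 5, 4)), b) = h(5, Y, b).
Decompose h/3: 5 = 5,  succ(h(b, 5, 4)) = Y,  b = b.
Delete trivial equation 5 = 5.
Bind Y := succ(h(b, 5, 4)); no other remaining equation mentions Y. Substituting into the earlier binding gives P := h(succ(b), succ(h(b, 5, 4)), b).
Delete trivial equation b = b.
MGU = { P -> h(succ(b), succ(h(b, 5, 4)), b), Y1 -> h(b, 5, 4), Y -> succ(h(b, 5, 4)) }, so P -> h(succ(b), succ(h(b, 5, 4)), b).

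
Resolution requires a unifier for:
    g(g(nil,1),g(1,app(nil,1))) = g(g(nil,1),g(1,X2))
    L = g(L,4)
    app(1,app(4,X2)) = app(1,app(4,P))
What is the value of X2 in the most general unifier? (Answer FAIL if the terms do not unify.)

FAIL

Decompose g/2: g(nil,1) = g(nil,1),  g(1,app(nil,1)) = g(1,X2).
Delete trivial equation g(nil,1) = g(nil,1).
Decompose g/2: 1 = 1,  app(nil,1) = X2.
Delete trivial equation 1 = 1.
Bind X2 := app(nil,1); substituting into the one remaining equation that mentions X2 gives: app(1,app(4,app(nil,1))) = app(1,app(4,P)).
Occurs check fails: L occurs in g(L,4); the equation L = g(L,4) has no finite solution.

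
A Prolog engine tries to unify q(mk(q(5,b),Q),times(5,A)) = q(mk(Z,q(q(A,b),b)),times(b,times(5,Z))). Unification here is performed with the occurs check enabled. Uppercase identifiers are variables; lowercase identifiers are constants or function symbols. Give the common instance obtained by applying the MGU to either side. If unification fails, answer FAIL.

FAIL

Decompose q/2: mk(q(5,b),Q) = mk(Z,q(q(A,b),b)),  times(5,A) = times(b,times(5,Z)).
Decompose mk/2: q(5,b) = Z,  Q = q(q(A,b),b).
Bind Z := q(5,b); substituting into the one remaining equation that mentions Z gives: times(5,A) = times(b,times(5,q(5,b))).
Bind Q := q(q(A,b),b); no other remaining equation mentions Q.
Decompose times/2: 5 = b,  A = times(5,q(5,b)).
Clash: constants 5 and b differ; no unifier exists.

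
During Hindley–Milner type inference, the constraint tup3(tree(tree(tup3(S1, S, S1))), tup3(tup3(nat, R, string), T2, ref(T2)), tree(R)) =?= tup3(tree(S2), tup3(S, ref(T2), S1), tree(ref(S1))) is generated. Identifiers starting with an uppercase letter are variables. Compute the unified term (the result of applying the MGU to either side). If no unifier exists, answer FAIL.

Decompose tup3/3: tree(tree(tup3(S1, S, S1))) =?= tree(S2),  tup3(tup3(nat, R, string), T2, ref(T2)) =?= tup3(S, ref(T2), S1),  tree(R) =?= tree(ref(S1)).
Decompose tree/1: tree(tup3(S1, S, S1)) =?= S2.
Bind S2 := tree(tup3(S1, S, S1)); no other remaining equation mentions S2.
Decompose tup3/3: tup3(nat, R, string) =?= S,  T2 =?= ref(T2),  ref(T2) =?= S1.
Bind S := tup3(nat, R, string); no other remaining equation mentions S. Substituting into the earlier binding gives S2 := tree(tup3(S1, tup3(nat, R, string), S1)).
Occurs check fails: T2 occurs in ref(T2); the equation T2 =?= ref(T2) has no finite solution.

FAIL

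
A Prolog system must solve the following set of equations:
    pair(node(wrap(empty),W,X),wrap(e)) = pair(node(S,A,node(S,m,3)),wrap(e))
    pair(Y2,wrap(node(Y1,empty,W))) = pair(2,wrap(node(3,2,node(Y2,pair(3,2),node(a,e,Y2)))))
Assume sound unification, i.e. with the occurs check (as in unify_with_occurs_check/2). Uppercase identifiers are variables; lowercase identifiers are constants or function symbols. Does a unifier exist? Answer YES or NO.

NO

Decompose pair/2: node(wrap(empty),W,X) = node(S,A,node(S,m,3)),  wrap(e) = wrap(e).
Decompose node/3: wrap(empty) = S,  W = A,  X = node(S,m,3).
Bind S := wrap(empty); substituting into the one remaining equation that mentions S gives: X = node(wrap(empty),m,3).
Bind W := A; substituting into the one remaining equation that mentions W gives: pair(Y2,wrap(node(Y1,empty,A))) = pair(2,wrap(node(3,2,node(Y2,pair(3,2),node(a,e,Y2))))).
Bind X := node(wrap(empty),m,3); no other remaining equation mentions X.
Delete trivial equation wrap(e) = wrap(e).
Decompose pair/2: Y2 = 2,  wrap(node(Y1,empty,A)) = wrap(node(3,2,node(Y2,pair(3,2),node(a,e,Y2)))).
Bind Y2 := 2; substituting into the remaining equation gives: wrap(node(Y1,empty,A)) = wrap(node(3,2,node(2,pair(3,2),node(a,e,2)))).
Decompose wrap/1: node(Y1,empty,A) = node(3,2,node(2,pair(3,2),node(a,e,2))).
Decompose node/3: Y1 = 3,  empty = 2,  A = node(2,pair(3,2),node(a,e,2)).
Bind Y1 := 3; no other remaining equation mentions Y1.
Clash: constants empty and 2 differ; no unifier exists.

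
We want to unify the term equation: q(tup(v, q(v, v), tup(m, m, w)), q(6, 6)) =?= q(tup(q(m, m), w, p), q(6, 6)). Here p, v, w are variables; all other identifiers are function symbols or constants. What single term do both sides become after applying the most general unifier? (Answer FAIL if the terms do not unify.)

q(tup(q(m, m), q(q(m, m), q(m, m)), tup(m, m, q(q(m, m), q(m, m)))), q(6, 6))

Decompose q/2: tup(v, q(v, v), tup(m, m, w)) =?= tup(q(m, m), w, p),  q(6, 6) =?= q(6, 6).
Decompose tup/3: v =?= q(m, m),  q(v, v) =?= w,  tup(m, m, w) =?= p.
Bind v := q(m, m); substituting into the one remaining equation that mentions v gives: q(q(m, m), q(m, m)) =?= w.
Bind w := q(q(m, m), q(m, m)); substituting into the one remaining equation that mentions w gives: tup(m, m, q(q(m, m), q(m, m))) =?= p.
Bind p := tup(m, m, q(q(m, m), q(m, m))); no other remaining equation mentions p.
Delete trivial equation q(6, 6) =?= q(6, 6).
Applying the MGU to either side gives q(tup(q(m, m), q(q(m, m), q(m, m)), tup(m, m, q(q(m, m), q(m, m)))), q(6, 6)).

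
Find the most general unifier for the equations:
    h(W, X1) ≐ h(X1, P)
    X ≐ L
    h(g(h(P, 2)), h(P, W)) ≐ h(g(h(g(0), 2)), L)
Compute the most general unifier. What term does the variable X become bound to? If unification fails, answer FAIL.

Decompose h/2: W ≐ X1,  X1 ≐ P.
Bind W := X1; substituting into the one remaining equation that mentions W gives: h(g(h(P, 2)), h(P, X1)) ≐ h(g(h(g(0), 2)), L).
Bind X1 := P; substituting into the one remaining equation that mentions X1 gives: h(g(h(P, 2)), h(P, P)) ≐ h(g(h(g(0), 2)), L). Substituting into the earlier binding gives W := P.
Bind X := L; no other remaining equation mentions X.
Decompose h/2: g(h(P, 2)) ≐ g(h(g(0), 2)),  h(P, P) ≐ L.
Decompose g/1: h(P, 2) ≐ h(g(0), 2).
Decompose h/2: P ≐ g(0),  2 ≐ 2.
Bind P := g(0); substituting into the one remaining equation that mentions P gives: h(g(0), g(0)) ≐ L. Substituting into the earlier bindings gives W := g(0), X1 := g(0).
Delete trivial equation 2 ≐ 2.
Bind L := h(g(0), g(0)). Substituting into the earlier binding gives X := h(g(0), g(0)).
MGU = { W ↦ g(0), X1 ↦ g(0), X ↦ h(g(0), g(0)), P ↦ g(0), L ↦ h(g(0), g(0)) }, so X ↦ h(g(0), g(0)).

h(g(0), g(0))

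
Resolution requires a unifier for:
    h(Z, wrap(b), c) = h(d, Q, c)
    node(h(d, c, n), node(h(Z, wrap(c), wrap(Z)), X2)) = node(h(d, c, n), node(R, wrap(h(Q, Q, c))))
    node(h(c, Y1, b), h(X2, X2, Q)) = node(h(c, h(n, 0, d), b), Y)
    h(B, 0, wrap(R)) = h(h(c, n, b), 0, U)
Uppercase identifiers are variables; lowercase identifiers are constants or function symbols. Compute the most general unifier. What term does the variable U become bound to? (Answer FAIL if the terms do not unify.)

wrap(h(d, wrap(c), wrap(d)))

Decompose h/3: Z = d,  wrap(b) = Q,  c = c.
Bind Z := d; substituting into the one remaining equation that mentions Z gives: node(h(d, c, n), node(h(d, wrap(c), wrap(d)), X2)) = node(h(d, c, n), node(R, wrap(h(Q, Q, c)))).
Bind Q := wrap(b); substituting into the 2 remaining equations that mention Q gives: node(h(d, c, n), node(h(d, wrap(c), wrap(d)), X2)) = node(h(d, c, n), node(R, wrap(h(wrap(b), wrap(b), c)))),  node(h(c, Y1, b), h(X2, X2, wrap(b))) = node(h(c, h(n, 0, d), b), Y).
Delete trivial equation c = c.
Decompose node/2: h(d, c, n) = h(d, c, n),  node(h(d, wrap(c), wrap(d)), X2) = node(R, wrap(h(wrap(b), wrap(b), c))).
Delete trivial equation h(d, c, n) = h(d, c, n).
Decompose node/2: h(d, wrap(c), wrap(d)) = R,  X2 = wrap(h(wrap(b), wrap(b), c)).
Bind R := h(d, wrap(c), wrap(d)); substituting into the one remaining equation that mentions R gives: h(B, 0, wrap(h(d, wrap(c), wrap(d)))) = h(h(c, n, b), 0, U).
Bind X2 := wrap(h(wrap(b), wrap(b), c)); substituting into the one remaining equation that mentions X2 gives: node(h(c, Y1, b), h(wrap(h(wrap(b), wrap(b), c)), wrap(h(wrap(b), wrap(b), c)), wrap(b))) = node(h(c, h(n, 0, d), b), Y).
Decompose node/2: h(c, Y1, b) = h(c, h(n, 0, d), b),  h(wrap(h(wrap(b), wrap(b), c)), wrap(h(wrap(b), wrap(b), c)), wrap(b)) = Y.
Decompose h/3: c = c,  Y1 = h(n, 0, d),  b = b.
Delete trivial equation c = c.
Bind Y1 := h(n, 0, d); no other remaining equation mentions Y1.
Delete trivial equation b = b.
Bind Y := h(wrap(h(wrap(b), wrap(b), c)), wrap(h(wrap(b), wrap(b), c)), wrap(b)); no other remaining equation mentions Y.
Decompose h/3: B = h(c, n, b),  0 = 0,  wrap(h(d, wrap(c), wrap(d))) = U.
Bind B := h(c, n, b); no other remaining equation mentions B.
Delete trivial equation 0 = 0.
Bind U := wrap(h(d, wrap(c), wrap(d))).
MGU = { Z := d, Q := wrap(b), R := h(d, wrap(c), wrap(d)), X2 := wrap(h(wrap(b), wrap(b), c)), Y1 := h(n, 0, d), Y := h(wrap(h(wrap(b), wrap(b), c)), wrap(h(wrap(b), wrap(b), c)), wrap(b)), B := h(c, n, b), U := wrap(h(d, wrap(c), wrap(d))) }, so U := wrap(h(d, wrap(c), wrap(d))).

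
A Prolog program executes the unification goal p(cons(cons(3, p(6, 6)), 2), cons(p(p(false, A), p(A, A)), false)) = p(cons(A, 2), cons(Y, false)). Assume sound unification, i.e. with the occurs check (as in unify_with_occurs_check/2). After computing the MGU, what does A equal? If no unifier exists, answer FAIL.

cons(3, p(6, 6))

Decompose p/2: cons(cons(3, p(6, 6)), 2) = cons(A, 2),  cons(p(p(false, A), p(A, A)), false) = cons(Y, false).
Decompose cons/2: cons(3, p(6, 6)) = A,  2 = 2.
Bind A := cons(3, p(6, 6)); substituting into the one remaining equation that mentions A gives: cons(p(p(false, cons(3, p(6, 6))), p(cons(3, p(6, 6)), cons(3, p(6, 6)))), false) = cons(Y, false).
Delete trivial equation 2 = 2.
Decompose cons/2: p(p(false, cons(3, p(6, 6))), p(cons(3, p(6, 6)), cons(3, p(6, 6)))) = Y,  false = false.
Bind Y := p(p(false, cons(3, p(6, 6))), p(cons(3, p(6, 6)), cons(3, p(6, 6)))); no other remaining equation mentions Y.
Delete trivial equation false = false.
MGU = { A -> cons(3, p(6, 6)), Y -> p(p(false, cons(3, p(6, 6))), p(cons(3, p(6, 6)), cons(3, p(6, 6)))) }, so A -> cons(3, p(6, 6)).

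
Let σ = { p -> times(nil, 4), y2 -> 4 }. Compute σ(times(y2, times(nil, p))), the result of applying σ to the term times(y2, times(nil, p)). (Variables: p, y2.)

Replace each occurrence of p with times(nil, 4).
Replace each occurrence of y2 with 4.
Result: times(4, times(nil, times(nil, 4))).

times(4, times(nil, times(nil, 4)))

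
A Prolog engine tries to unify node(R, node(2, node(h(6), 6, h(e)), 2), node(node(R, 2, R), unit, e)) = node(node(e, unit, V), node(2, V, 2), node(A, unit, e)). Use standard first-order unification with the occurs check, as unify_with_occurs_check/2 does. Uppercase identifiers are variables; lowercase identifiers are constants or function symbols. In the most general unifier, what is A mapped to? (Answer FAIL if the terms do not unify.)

Decompose node/3: R = node(e, unit, V),  node(2, node(h(6), 6, h(e)), 2) = node(2, V, 2),  node(node(R, 2, R), unit, e) = node(A, unit, e).
Bind R := node(e, unit, V); substituting into the one remaining equation that mentions R gives: node(node(node(e, unit, V), 2, node(e, unit, V)), unit, e) = node(A, unit, e).
Decompose node/3: 2 = 2,  node(h(6), 6, h(e)) = V,  2 = 2.
Delete trivial equation 2 = 2.
Bind V := node(h(6), 6, h(e)); substituting into the one remaining equation that mentions V gives: node(node(node(e, unit, node(h(6), 6, h(e))), 2, node(e, unit, node(h(6), 6, h(e)))), unit, e) = node(A, unit, e). Substituting into the earlier binding gives R := node(e, unit, node(h(6), 6, h(e))).
Delete trivial equation 2 = 2.
Decompose node/3: node(node(e, unit, node(h(6), 6, h(e))), 2, node(e, unit, node(h(6), 6, h(e)))) = A,  unit = unit,  e = e.
Bind A := node(node(e, unit, node(h(6), 6, h(e))), 2, node(e, unit, node(h(6), 6, h(e)))); no other remaining equation mentions A.
Delete trivial equation unit = unit.
Delete trivial equation e = e.
MGU = { R ↦ node(e, unit, node(h(6), 6, h(e))), V ↦ node(h(6), 6, h(e)), A ↦ node(node(e, unit, node(h(6), 6, h(e))), 2, node(e, unit, node(h(6), 6, h(e)))) }, so A ↦ node(node(e, unit, node(h(6), 6, h(e))), 2, node(e, unit, node(h(6), 6, h(e)))).

node(node(e, unit, node(h(6), 6, h(e))), 2, node(e, unit, node(h(6), 6, h(e))))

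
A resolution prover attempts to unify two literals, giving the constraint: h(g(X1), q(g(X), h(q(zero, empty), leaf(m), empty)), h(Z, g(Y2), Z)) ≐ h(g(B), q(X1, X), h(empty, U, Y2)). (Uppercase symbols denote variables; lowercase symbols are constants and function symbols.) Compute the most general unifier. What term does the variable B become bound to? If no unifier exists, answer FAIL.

g(h(q(zero, empty), leaf(m), empty))

Decompose h/3: g(X1) ≐ g(B),  q(g(X), h(q(zero, empty), leaf(m), empty)) ≐ q(X1, X),  h(Z, g(Y2), Z) ≐ h(empty, U, Y2).
Decompose g/1: X1 ≐ B.
Bind X1 := B; substituting into the one remaining equation that mentions X1 gives: q(g(X), h(q(zero, empty), leaf(m), empty)) ≐ q(B, X).
Decompose q/2: g(X) ≐ B,  h(q(zero, empty), leaf(m), empty) ≐ X.
Bind B := g(X); no other remaining equation mentions B. Substituting into the earlier binding gives X1 := g(X).
Bind X := h(q(zero, empty), leaf(m), empty); no other remaining equation mentions X. Substituting into the earlier bindings gives X1 := g(h(q(zero, empty), leaf(m), empty)), B := g(h(q(zero, empty), leaf(m), empty)).
Decompose h/3: Z ≐ empty,  g(Y2) ≐ U,  Z ≐ Y2.
Bind Z := empty; substituting into the one remaining equation that mentions Z gives: empty ≐ Y2.
Bind U := g(Y2); no other remaining equation mentions U.
Bind Y2 := empty. Substituting into the earlier binding gives U := g(empty).
MGU = { X1 ↦ g(h(q(zero, empty), leaf(m), empty)), B ↦ g(h(q(zero, empty), leaf(m), empty)), X ↦ h(q(zero, empty), leaf(m), empty), Z ↦ empty, U ↦ g(empty), Y2 ↦ empty }, so B ↦ g(h(q(zero, empty), leaf(m), empty)).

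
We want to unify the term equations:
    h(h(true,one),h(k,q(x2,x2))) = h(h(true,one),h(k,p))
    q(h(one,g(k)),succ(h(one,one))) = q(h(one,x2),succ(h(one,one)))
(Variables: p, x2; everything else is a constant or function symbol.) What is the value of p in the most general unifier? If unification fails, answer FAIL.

Decompose h/2: h(true,one) = h(true,one),  h(k,q(x2,x2)) = h(k,p).
Delete trivial equation h(true,one) = h(true,one).
Decompose h/2: k = k,  q(x2,x2) = p.
Delete trivial equation k = k.
Bind p := q(x2,x2); no other remaining equation mentions p.
Decompose q/2: h(one,g(k)) = h(one,x2),  succ(h(one,one)) = succ(h(one,one)).
Decompose h/2: one = one,  g(k) = x2.
Delete trivial equation one = one.
Bind x2 := g(k); no other remaining equation mentions x2. Substituting into the earlier binding gives p := q(g(k),g(k)).
Delete trivial equation succ(h(one,one)) = succ(h(one,one)).
MGU = { p := q(g(k),g(k)), x2 := g(k) }, so p := q(g(k),g(k)).

q(g(k),g(k))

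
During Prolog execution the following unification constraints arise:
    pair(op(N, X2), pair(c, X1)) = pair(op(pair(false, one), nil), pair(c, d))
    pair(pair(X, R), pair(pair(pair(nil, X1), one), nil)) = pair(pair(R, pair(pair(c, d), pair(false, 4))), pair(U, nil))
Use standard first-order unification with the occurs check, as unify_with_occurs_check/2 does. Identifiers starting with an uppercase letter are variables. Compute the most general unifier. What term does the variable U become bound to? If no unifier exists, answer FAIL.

pair(pair(nil, d), one)

Decompose pair/2: op(N, X2) = op(pair(false, one), nil),  pair(c, X1) = pair(c, d).
Decompose op/2: N = pair(false, one),  X2 = nil.
Bind N := pair(false, one); no other remaining equation mentions N.
Bind X2 := nil; no other remaining equation mentions X2.
Decompose pair/2: c = c,  X1 = d.
Delete trivial equation c = c.
Bind X1 := d; substituting into the remaining equation gives: pair(pair(X, R), pair(pair(pair(nil, d), one), nil)) = pair(pair(R, pair(pair(c, d), pair(false, 4))), pair(U, nil)).
Decompose pair/2: pair(X, R) = pair(R, pair(pair(c, d), pair(false, 4))),  pair(pair(pair(nil, d), one), nil) = pair(U, nil).
Decompose pair/2: X = R,  R = pair(pair(c, d), pair(false, 4)).
Bind X := R; no other remaining equation mentions X.
Bind R := pair(pair(c, d), pair(false, 4)); no other remaining equation mentions R. Substituting into the earlier binding gives X := pair(pair(c, d), pair(false, 4)).
Decompose pair/2: pair(pair(nil, d), one) = U,  nil = nil.
Bind U := pair(pair(nil, d), one); no other remaining equation mentions U.
Delete trivial equation nil = nil.
MGU = { N -> pair(false, one), X2 -> nil, X1 -> d, X -> pair(pair(c, d), pair(false, 4)), R -> pair(pair(c, d), pair(false, 4)), U -> pair(pair(nil, d), one) }, so U -> pair(pair(nil, d), one).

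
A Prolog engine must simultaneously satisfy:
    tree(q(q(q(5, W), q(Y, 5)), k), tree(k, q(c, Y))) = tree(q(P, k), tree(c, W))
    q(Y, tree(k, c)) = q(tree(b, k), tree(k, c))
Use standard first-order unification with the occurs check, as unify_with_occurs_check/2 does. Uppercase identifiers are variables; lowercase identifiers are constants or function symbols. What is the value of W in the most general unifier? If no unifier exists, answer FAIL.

FAIL

Decompose tree/2: q(q(q(5, W), q(Y, 5)), k) = q(P, k),  tree(k, q(c, Y)) = tree(c, W).
Decompose q/2: q(q(5, W), q(Y, 5)) = P,  k = k.
Bind P := q(q(5, W), q(Y, 5)); no other remaining equation mentions P.
Delete trivial equation k = k.
Decompose tree/2: k = c,  q(c, Y) = W.
Clash: constants k and c differ; no unifier exists.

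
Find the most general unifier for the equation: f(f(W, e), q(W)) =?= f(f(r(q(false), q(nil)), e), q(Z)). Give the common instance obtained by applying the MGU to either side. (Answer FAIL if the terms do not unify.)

f(f(r(q(false), q(nil)), e), q(r(q(false), q(nil))))

Decompose f/2: f(W, e) =?= f(r(q(false), q(nil)), e),  q(W) =?= q(Z).
Decompose f/2: W =?= r(q(false), q(nil)),  e =?= e.
Bind W := r(q(false), q(nil)); substituting into the one remaining equation that mentions W gives: q(r(q(false), q(nil))) =?= q(Z).
Delete trivial equation e =?= e.
Decompose q/1: r(q(false), q(nil)) =?= Z.
Bind Z := r(q(false), q(nil)).
Applying the MGU to either side gives f(f(r(q(false), q(nil)), e), q(r(q(false), q(nil)))).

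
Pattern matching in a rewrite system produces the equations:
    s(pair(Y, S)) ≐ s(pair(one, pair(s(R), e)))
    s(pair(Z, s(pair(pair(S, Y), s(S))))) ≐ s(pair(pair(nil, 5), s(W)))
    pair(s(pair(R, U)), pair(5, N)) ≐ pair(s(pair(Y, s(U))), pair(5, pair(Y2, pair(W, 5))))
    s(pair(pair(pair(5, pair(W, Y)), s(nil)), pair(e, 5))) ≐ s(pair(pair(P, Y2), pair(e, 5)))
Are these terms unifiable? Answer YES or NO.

NO

Decompose s/1: pair(Y, S) ≐ pair(one, pair(s(R), e)).
Decompose pair/2: Y ≐ one,  S ≐ pair(s(R), e).
Bind Y := one; substituting into the 3 remaining equations that mention Y gives: s(pair(Z, s(pair(pair(S, one), s(S))))) ≐ s(pair(pair(nil, 5), s(W))),  pair(s(pair(R, U)), pair(5, N)) ≐ pair(s(pair(one, s(U))), pair(5, pair(Y2, pair(W, 5)))),  s(pair(pair(pair(5, pair(W, one)), s(nil)), pair(e, 5))) ≐ s(pair(pair(P, Y2), pair(e, 5))).
Bind S := pair(s(R), e); substituting into the one remaining equation that mentions S gives: s(pair(Z, s(pair(pair(pair(s(R), e), one), s(pair(s(R), e)))))) ≐ s(pair(pair(nil, 5), s(W))).
Decompose s/1: pair(Z, s(pair(pair(pair(s(R), e), one), s(pair(s(R), e))))) ≐ pair(pair(nil, 5), s(W)).
Decompose pair/2: Z ≐ pair(nil, 5),  s(pair(pair(pair(s(R), e), one), s(pair(s(R), e)))) ≐ s(W).
Bind Z := pair(nil, 5); no other remaining equation mentions Z.
Decompose s/1: pair(pair(pair(s(R), e), one), s(pair(s(R), e))) ≐ W.
Bind W := pair(pair(pair(s(R), e), one), s(pair(s(R), e))); substituting into the remaining equations gives: pair(s(pair(R, U)), pair(5, N)) ≐ pair(s(pair(one, s(U))), pair(5, pair(Y2, pair(pair(pair(pair(s(R), e), one), s(pair(s(R), e))), 5)))),  s(pair(pair(pair(5, pair(pair(pair(pair(s(R), e), one), s(pair(s(R), e))), one)), s(nil)), pair(e, 5))) ≐ s(pair(pair(P, Y2), pair(e, 5))).
Decompose pair/2: s(pair(R, U)) ≐ s(pair(one, s(U))),  pair(5, N) ≐ pair(5, pair(Y2, pair(pair(pair(pair(s(R), e), one), s(pair(s(R), e))), 5))).
Decompose s/1: pair(R, U) ≐ pair(one, s(U)).
Decompose pair/2: R ≐ one,  U ≐ s(U).
Bind R := one; substituting into the 2 remaining equations that mention R gives: pair(5, N) ≐ pair(5, pair(Y2, pair(pair(pair(pair(s(one), e), one), s(pair(s(one), e))), 5))),  s(pair(pair(pair(5, pair(pair(pair(pair(s(one), e), one), s(pair(s(one), e))), one)), s(nil)), pair(e, 5))) ≐ s(pair(pair(P, Y2), pair(e, 5))). Substituting into the earlier bindings gives S := pair(s(one), e), W := pair(pair(pair(s(one), e), one), s(pair(s(one), e))).
Occurs check fails: U occurs in s(U); the equation U ≐ s(U) has no finite solution.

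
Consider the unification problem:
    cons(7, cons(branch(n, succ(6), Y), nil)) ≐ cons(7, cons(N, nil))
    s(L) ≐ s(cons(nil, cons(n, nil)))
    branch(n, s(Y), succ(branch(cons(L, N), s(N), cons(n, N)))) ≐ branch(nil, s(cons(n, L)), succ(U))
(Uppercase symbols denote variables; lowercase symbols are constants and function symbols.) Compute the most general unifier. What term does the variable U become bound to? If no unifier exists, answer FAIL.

Decompose cons/2: 7 ≐ 7,  cons(branch(n, succ(6), Y), nil) ≐ cons(N, nil).
Delete trivial equation 7 ≐ 7.
Decompose cons/2: branch(n, succ(6), Y) ≐ N,  nil ≐ nil.
Bind N := branch(n, succ(6), Y); substituting into the one remaining equation that mentions N gives: branch(n, s(Y), succ(branch(cons(L, branch(n, succ(6), Y)), s(branch(n, succ(6), Y)), cons(n, branch(n, succ(6), Y))))) ≐ branch(nil, s(cons(n, L)), succ(U)).
Delete trivial equation nil ≐ nil.
Decompose s/1: L ≐ cons(nil, cons(n, nil)).
Bind L := cons(nil, cons(n, nil)); substituting into the remaining equation gives: branch(n, s(Y), succ(branch(cons(cons(nil, cons(n, nil)), branch(n, succ(6), Y)), s(branch(n, succ(6), Y)), cons(n, branch(n, succ(6), Y))))) ≐ branch(nil, s(cons(n, cons(nil, cons(n, nil)))), succ(U)).
Decompose branch/3: n ≐ nil,  s(Y) ≐ s(cons(n, cons(nil, cons(n, nil)))),  succ(branch(cons(cons(nil, cons(n, nil)), branch(n, succ(6), Y)), s(branch(n, succ(6), Y)), cons(n, branch(n, succ(6), Y)))) ≐ succ(U).
Clash: constants n and nil differ; no unifier exists.

FAIL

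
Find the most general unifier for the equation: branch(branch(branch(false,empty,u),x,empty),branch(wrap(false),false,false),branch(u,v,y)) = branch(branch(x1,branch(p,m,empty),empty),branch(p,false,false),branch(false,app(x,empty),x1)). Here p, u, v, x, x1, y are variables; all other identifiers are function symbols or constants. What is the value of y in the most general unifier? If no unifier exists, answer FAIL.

branch(false,empty,false)

Decompose branch/3: branch(branch(false,empty,u),x,empty) = branch(x1,branch(p,m,empty),empty),  branch(wrap(false),false,false) = branch(p,false,false),  branch(u,v,y) = branch(false,app(x,empty),x1).
Decompose branch/3: branch(false,empty,u) = x1,  x = branch(p,m,empty),  empty = empty.
Bind x1 := branch(false,empty,u); substituting into the one remaining equation that mentions x1 gives: branch(u,v,y) = branch(false,app(x,empty),branch(false,empty,u)).
Bind x := branch(p,m,empty); substituting into the one remaining equation that mentions x gives: branch(u,v,y) = branch(false,app(branch(p,m,empty),empty),branch(false,empty,u)).
Delete trivial equation empty = empty.
Decompose branch/3: wrap(false) = p,  false = false,  false = false.
Bind p := wrap(false); substituting into the one remaining equation that mentions p gives: branch(u,v,y) = branch(false,app(branch(wrap(false),m,empty),empty),branch(false,empty,u)). Substituting into the earlier binding gives x := branch(wrap(false),m,empty).
Delete trivial equation false = false.
Delete trivial equation false = false.
Decompose branch/3: u = false,  v = app(branch(wrap(false),m,empty),empty),  y = branch(false,empty,u).
Bind u := false; substituting into the one remaining equation that mentions u gives: y = branch(false,empty,false). Substituting into the earlier binding gives x1 := branch(false,empty,false).
Bind v := app(branch(wrap(false),m,empty),empty); no other remaining equation mentions v.
Bind y := branch(false,empty,false).
MGU = { x1 ↦ branch(false,empty,false), x ↦ branch(wrap(false),m,empty), p ↦ wrap(false), u ↦ false, v ↦ app(branch(wrap(false),m,empty),empty), y ↦ branch(false,empty,false) }, so y ↦ branch(false,empty,false).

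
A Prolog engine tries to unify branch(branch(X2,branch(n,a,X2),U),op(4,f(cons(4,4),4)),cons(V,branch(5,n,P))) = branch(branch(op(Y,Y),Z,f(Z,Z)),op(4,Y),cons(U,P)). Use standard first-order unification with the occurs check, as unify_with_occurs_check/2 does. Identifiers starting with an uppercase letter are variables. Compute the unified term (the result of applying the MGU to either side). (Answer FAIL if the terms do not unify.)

FAIL

Decompose branch/3: branch(X2,branch(n,a,X2),U) = branch(op(Y,Y),Z,f(Z,Z)),  op(4,f(cons(4,4),4)) = op(4,Y),  cons(V,branch(5,n,P)) = cons(U,P).
Decompose branch/3: X2 = op(Y,Y),  branch(n,a,X2) = Z,  U = f(Z,Z).
Bind X2 := op(Y,Y); substituting into the one remaining equation that mentions X2 gives: branch(n,a,op(Y,Y)) = Z.
Bind Z := branch(n,a,op(Y,Y)); substituting into the one remaining equation that mentions Z gives: U = f(branch(n,a,op(Y,Y)),branch(n,a,op(Y,Y))).
Bind U := f(branch(n,a,op(Y,Y)),branch(n,a,op(Y,Y))); substituting into the one remaining equation that mentions U gives: cons(V,branch(5,n,P)) = cons(f(branch(n,a,op(Y,Y)),branch(n,a,op(Y,Y))),P).
Decompose op/2: 4 = 4,  f(cons(4,4),4) = Y.
Delete trivial equation 4 = 4.
Bind Y := f(cons(4,4),4); substituting into the remaining equation gives: cons(V,branch(5,n,P)) = cons(f(branch(n,a,op(f(cons(4,4),4),f(cons(4,4),4))),branch(n,a,op(f(cons(4,4),4),f(cons(4,4),4)))),P). Substituting into the earlier bindings gives X2 := op(f(cons(4,4),4),f(cons(4,4),4)), Z := branch(n,a,op(f(cons(4,4),4),f(cons(4,4),4))), U := f(branch(n,a,op(f(cons(4,4),4),f(cons(4,4),4))),branch(n,a,op(f(cons(4,4),4),f(cons(4,4),4)))).
Decompose cons/2: V = f(branch(n,a,op(f(cons(4,4),4),f(cons(4,4),4))),branch(n,a,op(f(cons(4,4),4),f(cons(4,4),4)))),  branch(5,n,P) = P.
Bind V := f(branch(n,a,op(f(cons(4,4),4),f(cons(4,4),4))),branch(n,a,op(f(cons(4,4),4),f(cons(4,4),4)))); no other remaining equation mentions V.
Occurs check fails: P occurs in branch(5,n,P); the equation P = branch(5,n,P) has no finite solution.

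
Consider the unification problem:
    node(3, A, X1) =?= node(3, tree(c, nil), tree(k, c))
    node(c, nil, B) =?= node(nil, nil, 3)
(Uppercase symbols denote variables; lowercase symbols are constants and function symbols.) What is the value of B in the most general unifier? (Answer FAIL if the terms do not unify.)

Decompose node/3: 3 =?= 3,  A =?= tree(c, nil),  X1 =?= tree(k, c).
Delete trivial equation 3 =?= 3.
Bind A := tree(c, nil); no other remaining equation mentions A.
Bind X1 := tree(k, c); no other remaining equation mentions X1.
Decompose node/3: c =?= nil,  nil =?= nil,  B =?= 3.
Clash: constants c and nil differ; no unifier exists.

FAIL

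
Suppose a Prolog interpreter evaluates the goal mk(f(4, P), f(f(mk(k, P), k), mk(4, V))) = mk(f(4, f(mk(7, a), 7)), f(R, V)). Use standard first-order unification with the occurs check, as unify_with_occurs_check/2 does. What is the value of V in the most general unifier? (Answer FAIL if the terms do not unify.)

FAIL

Decompose mk/2: f(4, P) = f(4, f(mk(7, a), 7)),  f(f(mk(k, P), k), mk(4, V)) = f(R, V).
Decompose f/2: 4 = 4,  P = f(mk(7, a), 7).
Delete trivial equation 4 = 4.
Bind P := f(mk(7, a), 7); substituting into the remaining equation gives: f(f(mk(k, f(mk(7, a), 7)), k), mk(4, V)) = f(R, V).
Decompose f/2: f(mk(k, f(mk(7, a), 7)), k) = R,  mk(4, V) = V.
Bind R := f(mk(k, f(mk(7, a), 7)), k); no other remaining equation mentions R.
Occurs check fails: V occurs in mk(4, V); the equation V = mk(4, V) has no finite solution.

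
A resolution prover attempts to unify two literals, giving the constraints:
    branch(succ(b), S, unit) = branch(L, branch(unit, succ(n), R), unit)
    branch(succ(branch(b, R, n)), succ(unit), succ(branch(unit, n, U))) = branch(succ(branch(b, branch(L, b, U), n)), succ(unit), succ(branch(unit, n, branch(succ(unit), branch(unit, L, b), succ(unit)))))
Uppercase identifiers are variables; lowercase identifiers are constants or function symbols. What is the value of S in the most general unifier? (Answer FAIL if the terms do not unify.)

Decompose branch/3: succ(b) = L,  S = branch(unit, succ(n), R),  unit = unit.
Bind L := succ(b); substituting into the one remaining equation that mentions L gives: branch(succ(branch(b, R, n)), succ(unit), succ(branch(unit, n, U))) = branch(succ(branch(b, branch(succ(b), b, U), n)), succ(unit), succ(branch(unit, n, branch(succ(unit), branch(unit, succ(b), b), succ(unit))))).
Bind S := branch(unit, succ(n), R); no other remaining equation mentions S.
Delete trivial equation unit = unit.
Decompose branch/3: succ(branch(b, R, n)) = succ(branch(b, branch(succ(b), b, U), n)),  succ(unit) = succ(unit),  succ(branch(unit, n, U)) = succ(branch(unit, n, branch(succ(unit), branch(unit, succ(b), b), succ(unit)))).
Decompose succ/1: branch(b, R, n) = branch(b, branch(succ(b), b, U), n).
Decompose branch/3: b = b,  R = branch(succ(b), b, U),  n = n.
Delete trivial equation b = b.
Bind R := branch(succ(b), b, U); no other remaining equation mentions R. Substituting into the earlier binding gives S := branch(unit, succ(n), branch(succ(b), b, U)).
Delete trivial equation n = n.
Delete trivial equation succ(unit) = succ(unit).
Decompose succ/1: branch(unit, n, U) = branch(unit, n, branch(succ(unit), branch(unit, succ(b), b), succ(unit))).
Decompose branch/3: unit = unit,  n = n,  U = branch(succ(unit), branch(unit, succ(b), b), succ(unit)).
Delete trivial equation unit = unit.
Delete trivial equation n = n.
Bind U := branch(succ(unit), branch(unit, succ(b), b), succ(unit)). Substituting into the earlier bindings gives S := branch(unit, succ(n), branch(succ(b), b, branch(succ(unit), branch(unit, succ(b), b), succ(unit)))), R := branch(succ(b), b, branch(succ(unit), branch(unit, succ(b), b), succ(unit))).
MGU = { L ↦ succ(b), S ↦ branch(unit, succ(n), branch(succ(b), b, branch(succ(unit), branch(unit, succ(b), b), succ(unit)))), R ↦ branch(succ(b), b, branch(succ(unit), branch(unit, succ(b), b), succ(unit))), U ↦ branch(succ(unit), branch(unit, succ(b), b), succ(unit)) }, so S ↦ branch(unit, succ(n), branch(succ(b), b, branch(succ(unit), branch(unit, succ(b), b), succ(unit)))).

branch(unit, succ(n), branch(succ(b), b, branch(succ(unit), branch(unit, succ(b), b), succ(unit))))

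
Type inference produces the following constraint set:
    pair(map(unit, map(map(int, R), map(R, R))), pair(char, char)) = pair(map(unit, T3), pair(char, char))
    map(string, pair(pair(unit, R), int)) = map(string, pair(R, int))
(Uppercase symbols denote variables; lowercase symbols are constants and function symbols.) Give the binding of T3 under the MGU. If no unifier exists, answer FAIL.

Decompose pair/2: map(unit, map(map(int, R), map(R, R))) = map(unit, T3),  pair(char, char) = pair(char, char).
Decompose map/2: unit = unit,  map(map(int, R), map(R, R)) = T3.
Delete trivial equation unit = unit.
Bind T3 := map(map(int, R), map(R, R)); no other remaining equation mentions T3.
Delete trivial equation pair(char, char) = pair(char, char).
Decompose map/2: string = string,  pair(pair(unit, R), int) = pair(R, int).
Delete trivial equation string = string.
Decompose pair/2: pair(unit, R) = R,  int = int.
Occurs check fails: R occurs in pair(unit, R); the equation R = pair(unit, R) has no finite solution.

FAIL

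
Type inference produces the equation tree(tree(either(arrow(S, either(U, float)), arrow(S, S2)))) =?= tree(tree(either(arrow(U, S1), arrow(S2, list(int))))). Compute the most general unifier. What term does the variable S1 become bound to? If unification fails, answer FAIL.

Decompose tree/1: tree(either(arrow(S, either(U, float)), arrow(S, S2))) =?= tree(either(arrow(U, S1), arrow(S2, list(int)))).
Decompose tree/1: either(arrow(S, either(U, float)), arrow(S, S2)) =?= either(arrow(U, S1), arrow(S2, list(int))).
Decompose either/2: arrow(S, either(U, float)) =?= arrow(U, S1),  arrow(S, S2) =?= arrow(S2, list(int)).
Decompose arrow/2: S =?= U,  either(U, float) =?= S1.
Bind S := U; substituting into the one remaining equation that mentions S gives: arrow(U, S2) =?= arrow(S2, list(int)).
Bind S1 := either(U, float); no other remaining equation mentions S1.
Decompose arrow/2: U =?= S2,  S2 =?= list(int).
Bind U := S2; no other remaining equation mentions U. Substituting into the earlier bindings gives S := S2, S1 := either(S2, float).
Bind S2 := list(int). Substituting into the earlier bindings gives S := list(int), S1 := either(list(int), float), U := list(int).
MGU = { S := list(int), S1 := either(list(int), float), U := list(int), S2 := list(int) }, so S1 := either(list(int), float).

either(list(int), float)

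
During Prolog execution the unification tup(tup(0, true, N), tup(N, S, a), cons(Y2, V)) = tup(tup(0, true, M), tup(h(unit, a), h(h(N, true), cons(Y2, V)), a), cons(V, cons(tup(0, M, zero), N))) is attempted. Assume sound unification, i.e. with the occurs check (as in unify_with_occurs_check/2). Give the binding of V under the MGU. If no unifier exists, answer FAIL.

Decompose tup/3: tup(0, true, N) = tup(0, true, M),  tup(N, S, a) = tup(h(unit, a), h(h(N, true), cons(Y2, V)), a),  cons(Y2, V) = cons(V, cons(tup(0, M, zero), N)).
Decompose tup/3: 0 = 0,  true = true,  N = M.
Delete trivial equation 0 = 0.
Delete trivial equation true = true.
Bind N := M; substituting into the remaining equations gives: tup(M, S, a) = tup(h(unit, a), h(h(M, true), cons(Y2, V)), a),  cons(Y2, V) = cons(V, cons(tup(0, M, zero), M)).
Decompose tup/3: M = h(unit, a),  S = h(h(M, true), cons(Y2, V)),  a = a.
Bind M := h(unit, a); substituting into the 2 remaining equations that mention M gives: S = h(h(h(unit, a), true), cons(Y2, V)),  cons(Y2, V) = cons(V, cons(tup(0, h(unit, a), zero), h(unit, a))). Substituting into the earlier binding gives N := h(unit, a).
Bind S := h(h(h(unit, a), true), cons(Y2, V)); no other remaining equation mentions S.
Delete trivial equation a = a.
Decompose cons/2: Y2 = V,  V = cons(tup(0, h(unit, a), zero), h(unit, a)).
Bind Y2 := V; no other remaining equation mentions Y2. Substituting into the earlier binding gives S := h(h(h(unit, a), true), cons(V, V)).
Bind V := cons(tup(0, h(unit, a), zero), h(unit, a)). Substituting into the earlier bindings gives S := h(h(h(unit, a), true), cons(cons(tup(0, h(unit, a), zero), h(unit, a)), cons(tup(0, h(unit, a), zero), h(unit, a)))), Y2 := cons(tup(0, h(unit, a), zero), h(unit, a)).
MGU = { N = h(unit, a), M = h(unit, a), S = h(h(h(unit, a), true), cons(cons(tup(0, h(unit, a), zero), h(unit, a)), cons(tup(0, h(unit, a), zero), h(unit, a)))), Y2 = cons(tup(0, h(unit, a), zero), h(unit, a)), V = cons(tup(0, h(unit, a), zero), h(unit, a)) }, so V = cons(tup(0, h(unit, a), zero), h(unit, a)).

cons(tup(0, h(unit, a), zero), h(unit, a))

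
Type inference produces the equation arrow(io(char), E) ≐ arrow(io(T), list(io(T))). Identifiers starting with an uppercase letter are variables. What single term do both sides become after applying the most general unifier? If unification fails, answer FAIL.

Decompose arrow/2: io(char) ≐ io(T),  E ≐ list(io(T)).
Decompose io/1: char ≐ T.
Bind T := char; substituting into the remaining equation gives: E ≐ list(io(char)).
Bind E := list(io(char)).
Applying the MGU to either side gives arrow(io(char), list(io(char))).

arrow(io(char), list(io(char)))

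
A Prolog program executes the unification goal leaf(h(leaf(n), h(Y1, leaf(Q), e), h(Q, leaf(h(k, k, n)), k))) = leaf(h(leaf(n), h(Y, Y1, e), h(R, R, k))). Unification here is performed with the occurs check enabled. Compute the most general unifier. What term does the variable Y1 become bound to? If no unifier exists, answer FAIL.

Decompose leaf/1: h(leaf(n), h(Y1, leaf(Q), e), h(Q, leaf(h(k, k, n)), k)) = h(leaf(n), h(Y, Y1, e), h(R, R, k)).
Decompose h/3: leaf(n) = leaf(n),  h(Y1, leaf(Q), e) = h(Y, Y1, e),  h(Q, leaf(h(k, k, n)), k) = h(R, R, k).
Delete trivial equation leaf(n) = leaf(n).
Decompose h/3: Y1 = Y,  leaf(Q) = Y1,  e = e.
Bind Y1 := Y; substituting into the one remaining equation that mentions Y1 gives: leaf(Q) = Y.
Bind Y := leaf(Q); no other remaining equation mentions Y. Substituting into the earlier binding gives Y1 := leaf(Q).
Delete trivial equation e = e.
Decompose h/3: Q = R,  leaf(h(k, k, n)) = R,  k = k.
Bind Q := R; no other remaining equation mentions Q. Substituting into the earlier bindings gives Y1 := leaf(R), Y := leaf(R).
Bind R := leaf(h(k, k, n)); no other remaining equation mentions R. Substituting into the earlier bindings gives Y1 := leaf(leaf(h(k, k, n))), Y := leaf(leaf(h(k, k, n))), Q := leaf(h(k, k, n)).
Delete trivial equation k = k.
MGU = { Y1 -> leaf(leaf(h(k, k, n))), Y -> leaf(leaf(h(k, k, n))), Q -> leaf(h(k, k, n)), R -> leaf(h(k, k, n)) }, so Y1 -> leaf(leaf(h(k, k, n))).

leaf(leaf(h(k, k, n)))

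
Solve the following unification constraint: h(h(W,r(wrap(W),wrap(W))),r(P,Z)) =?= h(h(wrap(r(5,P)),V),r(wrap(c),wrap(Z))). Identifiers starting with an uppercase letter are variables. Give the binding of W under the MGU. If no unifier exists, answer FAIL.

FAIL

Decompose h/2: h(W,r(wrap(W),wrap(W))) =?= h(wrap(r(5,P)),V),  r(P,Z) =?= r(wrap(c),wrap(Z)).
Decompose h/2: W =?= wrap(r(5,P)),  r(wrap(W),wrap(W)) =?= V.
Bind W := wrap(r(5,P)); substituting into the one remaining equation that mentions W gives: r(wrap(wrap(r(5,P))),wrap(wrap(r(5,P)))) =?= V.
Bind V := r(wrap(wrap(r(5,P))),wrap(wrap(r(5,P)))); no other remaining equation mentions V.
Decompose r/2: P =?= wrap(c),  Z =?= wrap(Z).
Bind P := wrap(c); no other remaining equation mentions P. Substituting into the earlier bindings gives W := wrap(r(5,wrap(c))), V := r(wrap(wrap(r(5,wrap(c)))),wrap(wrap(r(5,wrap(c))))).
Occurs check fails: Z occurs in wrap(Z); the equation Z =?= wrap(Z) has no finite solution.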